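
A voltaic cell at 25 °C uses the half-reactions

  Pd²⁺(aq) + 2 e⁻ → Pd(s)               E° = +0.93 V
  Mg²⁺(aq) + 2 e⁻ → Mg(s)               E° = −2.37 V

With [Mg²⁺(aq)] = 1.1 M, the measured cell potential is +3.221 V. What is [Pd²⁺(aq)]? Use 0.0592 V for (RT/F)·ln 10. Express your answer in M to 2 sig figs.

0.0024 M

With Pd²⁺/Pd at the cathode and Mg²⁺/Mg at the anode, E°cell = +0.93 − (−2.37) = +3.30 V (n = 2).
Rearranging E = E° − (0.0592/n)·log Q gives log Q = 2(+3.30 − (+3.221))/0.0592 = 2.669.
Balancing electrons gives Pd²⁺(aq) + Mg(s) → Pd(s) + Mg²⁺(aq); thus Q = [Mg²⁺(aq)] / [Pd²⁺(aq)].
Solving for the unknown gives log [Pd²⁺(aq)] = −2.628, so [Pd²⁺(aq)] ≈ 0.0024 M.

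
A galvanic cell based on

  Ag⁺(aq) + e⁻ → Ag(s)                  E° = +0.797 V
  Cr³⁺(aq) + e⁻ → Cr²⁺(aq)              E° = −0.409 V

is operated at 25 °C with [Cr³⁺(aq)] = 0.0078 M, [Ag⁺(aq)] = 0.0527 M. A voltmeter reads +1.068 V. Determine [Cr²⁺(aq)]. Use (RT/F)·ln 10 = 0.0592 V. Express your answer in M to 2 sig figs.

0.00069 M

Ag⁺/Ag is the cathode (higher E°); E°cell = +0.797 − (−0.409) = +1.206 V with n = 1.
From the Nernst equation, log Q = n(E° − E)/0.0592 = 1·(+1.206 − (+1.068))/0.0592 = 2.331.
Balancing electrons gives Ag⁺(aq) + Cr²⁺(aq) → Ag(s) + Cr³⁺(aq); thus Q = [Cr³⁺(aq)] / ([Ag⁺(aq)]·[Cr²⁺(aq)]).
Substituting the known concentrations and solving, log [Cr²⁺(aq)] = −3.161 and [Cr²⁺(aq)] = 0.00069 M.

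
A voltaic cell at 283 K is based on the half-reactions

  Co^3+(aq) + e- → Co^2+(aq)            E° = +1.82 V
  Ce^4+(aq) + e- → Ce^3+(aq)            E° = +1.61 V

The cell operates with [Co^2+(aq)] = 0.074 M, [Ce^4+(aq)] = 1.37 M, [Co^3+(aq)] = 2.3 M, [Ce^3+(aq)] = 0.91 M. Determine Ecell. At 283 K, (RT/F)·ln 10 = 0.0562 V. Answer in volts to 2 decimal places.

Since E°(Co³⁺/Co²⁺) > E°(Ce⁴⁺/Ce³⁺), Co³⁺/Co²⁺ serves as the cathode.
E°cell = E°cat − E°an = +1.82 − (+1.61) = +0.21 V; n = 1.
The balanced reaction is Co^3+(aq) + Ce^3+(aq) → Co^2+(aq) + Ce^4+(aq), so Q = ([Co^2+(aq)]·[Ce^4+(aq)]) / ([Co^3+(aq)]·[Ce^3+(aq)]) = 0.0484 and log Q = −1.315.
By the Nernst equation, E = +0.21 − (0.0562/1)·(−1.315) = +0.28 V.

+0.28 V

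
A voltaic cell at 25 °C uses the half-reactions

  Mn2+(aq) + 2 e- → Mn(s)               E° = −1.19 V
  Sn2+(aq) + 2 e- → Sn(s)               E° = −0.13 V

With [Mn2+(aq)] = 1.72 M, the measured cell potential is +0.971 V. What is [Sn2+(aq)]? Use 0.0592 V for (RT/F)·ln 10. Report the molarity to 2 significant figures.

0.0017 M

Sn²⁺/Sn is the cathode (higher E°); E°cell = −0.13 − (−1.19) = +1.06 V with n = 2.
Rearranging E = E° − (0.0592/n)·log Q gives log Q = 2(+1.06 − (+0.971))/0.0592 = 3.007.
Balancing electrons gives Sn2+(aq) + Mn(s) → Sn(s) + Mn2+(aq); thus Q = [Mn2+(aq)] / [Sn2+(aq)].
Isolating [Sn2+(aq)] in Q = 10^{3.007} yields log [Sn2+(aq)] = −2.771, i.e. 0.0017 M.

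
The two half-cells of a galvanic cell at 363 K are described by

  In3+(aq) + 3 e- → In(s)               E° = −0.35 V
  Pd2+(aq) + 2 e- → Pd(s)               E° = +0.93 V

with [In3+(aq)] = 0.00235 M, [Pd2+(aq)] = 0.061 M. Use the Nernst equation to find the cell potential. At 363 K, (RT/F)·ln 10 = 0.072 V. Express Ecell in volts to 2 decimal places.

+1.30 V

Since E°(Pd²⁺/Pd) > E°(In³⁺/In), Pd²⁺/Pd serves as the cathode.
The standard potential is +0.93 − (−0.35) = +1.28 V and the balanced reaction transfers n = 6 electrons.
Balancing gives 3 Pd2+(aq) + 2 In(s) → 3 Pd(s) + 2 In3+(aq); hence Q = [In3+(aq)]^2 / [Pd2+(aq)]^3 = 0.0243 (log Q = −1.614).
E = E° − (0.072/n)·log Q = +1.28 − (0.072/6)(−1.614) = +1.30 V.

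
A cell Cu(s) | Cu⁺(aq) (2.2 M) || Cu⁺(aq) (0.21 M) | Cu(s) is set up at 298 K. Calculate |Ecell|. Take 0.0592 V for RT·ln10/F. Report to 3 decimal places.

For a concentration cell E°cell = 0, since both electrodes use the same couple.
The compartment with the higher Cu⁺(aq) concentration (2.2 M) acts as the cathode; ions are reduced there and produced at the dilute (0.21 M) anode.
With n = 1, Ecell = −(0.0592/1)·log([dilute]/[conc]) = −(0.0592/1)·log(0.21/2.2) = +0.060 V.

0.060 V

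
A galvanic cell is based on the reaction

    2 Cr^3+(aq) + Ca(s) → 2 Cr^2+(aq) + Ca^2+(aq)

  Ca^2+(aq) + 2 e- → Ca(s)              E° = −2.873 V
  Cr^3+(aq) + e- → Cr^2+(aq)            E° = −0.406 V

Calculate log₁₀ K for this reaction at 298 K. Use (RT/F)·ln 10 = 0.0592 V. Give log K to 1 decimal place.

The Cr³⁺/Cr²⁺ couple is reduced (cathode); E°cell = −0.406 − (−2.873) = +2.467 V with n = 2.
At equilibrium E = 0, so log K = nE°cell / 0.0592 = (2)(+2.467) / 0.0592 = 83.3.

log K = 83.3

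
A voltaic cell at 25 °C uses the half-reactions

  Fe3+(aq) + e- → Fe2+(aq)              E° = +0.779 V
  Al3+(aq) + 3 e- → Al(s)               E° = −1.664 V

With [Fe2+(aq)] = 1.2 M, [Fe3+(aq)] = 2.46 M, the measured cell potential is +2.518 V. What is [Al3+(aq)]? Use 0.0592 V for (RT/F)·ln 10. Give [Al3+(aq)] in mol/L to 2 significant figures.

0.0014 M

The Fe³⁺/Fe²⁺ couple has the larger reduction potential, so it is the cathode: E°cell = +0.779 − (−1.664) = +2.443 V and n = 3.
Rearranging E = E° − (0.0592/n)·log Q gives log Q = 3(+2.443 − (+2.518))/0.0592 = −3.801.
The balanced reaction is 3 Fe3+(aq) + Al(s) → 3 Fe2+(aq) + Al3+(aq), so Q = ([Fe2+(aq)]^3·[Al3+(aq)]) / [Fe3+(aq)]^3.
Isolating [Al3+(aq)] in Q = 10^{−3.801} yields log [Al3+(aq)] = −2.866, i.e. 0.0014 M.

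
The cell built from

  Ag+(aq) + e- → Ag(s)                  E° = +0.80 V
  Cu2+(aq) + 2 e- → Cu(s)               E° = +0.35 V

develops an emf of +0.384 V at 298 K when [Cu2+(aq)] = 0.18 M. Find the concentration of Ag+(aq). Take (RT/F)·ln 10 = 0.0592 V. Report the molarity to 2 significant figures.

Ag⁺/Ag is the cathode (higher E°); E°cell = +0.80 − (+0.35) = +0.45 V with n = 2.
Rearranging E = E° − (0.0592/n)·log Q gives log Q = 2(+0.45 − (+0.384))/0.0592 = 2.230.
For 2 Ag+(aq) + Cu(s) → 2 Ag(s) + Cu2+(aq), the reaction quotient is Q = [Cu2+(aq)] / [Ag+(aq)]^2.
Isolating [Ag+(aq)] in Q = 10^{2.230} yields log [Ag+(aq)] = −1.487, i.e. 0.033 M.

0.033 M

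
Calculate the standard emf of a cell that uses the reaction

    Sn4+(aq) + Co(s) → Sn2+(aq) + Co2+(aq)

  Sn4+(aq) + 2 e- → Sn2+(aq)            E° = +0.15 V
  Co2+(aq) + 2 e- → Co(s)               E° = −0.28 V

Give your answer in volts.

In the reaction as written, Sn4+(aq) is reduced (cathode) and Co2+(aq) is produced by oxidation at the anode.
E°cell = E°(cathode) − E°(anode) = +0.15 − (−0.28) = +0.43 V.
The positive value indicates the reaction is spontaneous as written.

+0.43 V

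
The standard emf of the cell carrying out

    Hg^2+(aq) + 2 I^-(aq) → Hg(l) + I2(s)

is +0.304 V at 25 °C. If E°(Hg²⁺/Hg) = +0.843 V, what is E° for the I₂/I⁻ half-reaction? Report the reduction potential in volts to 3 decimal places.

In the reaction as written the Hg²⁺/Hg couple is reduced (cathode) and I₂/I⁻ is oxidized (anode), so E°cell = E°(Hg²⁺/Hg) − E°(I₂/I⁻).
E°(I₂/I⁻) = E°(cathode) − E°cell = +0.843 − (+0.304) = +0.539 V.

+0.539 V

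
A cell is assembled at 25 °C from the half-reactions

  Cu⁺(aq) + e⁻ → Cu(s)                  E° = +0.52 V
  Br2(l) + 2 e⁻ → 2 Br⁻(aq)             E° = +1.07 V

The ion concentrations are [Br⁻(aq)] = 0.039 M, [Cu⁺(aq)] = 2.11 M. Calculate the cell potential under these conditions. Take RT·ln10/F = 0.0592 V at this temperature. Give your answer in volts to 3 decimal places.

Since E°(Br₂/Br⁻) > E°(Cu⁺/Cu), Br₂/Br⁻ serves as the cathode.
E°cell = +1.07 − (+0.52) = +0.55 V, with n = 2 electrons transferred.
Balancing gives Br2(l) + 2 Cu(s) → 2 Br⁻(aq) + 2 Cu⁺(aq); hence Q = [Br⁻(aq)]^2·[Cu⁺(aq)]^2 = 0.00677 (log Q = −2.169).
E = E° − (0.0592/n)·log Q = +0.55 − (0.0592/2)(−2.169) = +0.614 V.

+0.614 V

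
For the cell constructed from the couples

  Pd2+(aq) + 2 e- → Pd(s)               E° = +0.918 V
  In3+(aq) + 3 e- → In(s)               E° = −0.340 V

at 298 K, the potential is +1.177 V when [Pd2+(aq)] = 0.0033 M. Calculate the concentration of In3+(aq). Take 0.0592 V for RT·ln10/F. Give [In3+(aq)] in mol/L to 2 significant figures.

With Pd²⁺/Pd at the cathode and In³⁺/In at the anode, E°cell = +0.918 − (−0.340) = +1.258 V (n = 6).
Since E = E° − (0.0592/n)·log Q, log Q = n(E° − E)/0.0592 = 8.209.
For 3 Pd2+(aq) + 2 In(s) → 3 Pd(s) + 2 In3+(aq), the reaction quotient is Q = [In3+(aq)]^2 / [Pd2+(aq)]^3.
Solving for the unknown gives log [In3+(aq)] = 0.382, so [In3+(aq)] ≈ 2.4 M.

2.4 M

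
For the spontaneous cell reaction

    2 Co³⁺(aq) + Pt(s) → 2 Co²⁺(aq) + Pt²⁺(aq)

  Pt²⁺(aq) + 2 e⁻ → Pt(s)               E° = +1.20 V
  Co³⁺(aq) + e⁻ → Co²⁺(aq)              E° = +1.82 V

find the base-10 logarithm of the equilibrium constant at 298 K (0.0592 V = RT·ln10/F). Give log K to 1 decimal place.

The Co³⁺/Co²⁺ couple is reduced (cathode); E°cell = +1.82 − (+1.20) = +0.62 V with n = 2.
At equilibrium E = 0, so log K = nE°cell / 0.0592 = (2)(+0.62) / 0.0592 = 20.9.

log K = 20.9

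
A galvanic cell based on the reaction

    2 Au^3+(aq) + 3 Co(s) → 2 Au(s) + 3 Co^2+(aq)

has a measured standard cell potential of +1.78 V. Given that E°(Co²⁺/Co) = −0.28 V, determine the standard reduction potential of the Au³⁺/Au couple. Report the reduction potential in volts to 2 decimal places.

+1.50 V

In the reaction as written the Au³⁺/Au couple is reduced (cathode) and Co²⁺/Co is oxidized (anode), so E°cell = E°(Au³⁺/Au) − E°(Co²⁺/Co).
E°(Au³⁺/Au) = E°cell + E°(anode) = +1.78 + (−0.28) = +1.50 V.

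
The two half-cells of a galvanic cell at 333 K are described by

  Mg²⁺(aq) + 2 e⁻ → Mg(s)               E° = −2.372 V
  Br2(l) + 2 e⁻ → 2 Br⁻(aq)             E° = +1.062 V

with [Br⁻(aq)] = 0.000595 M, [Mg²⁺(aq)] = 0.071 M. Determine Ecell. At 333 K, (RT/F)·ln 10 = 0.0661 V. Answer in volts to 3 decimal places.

+3.685 V

Br₂/Br⁻ is reduced (cathode, E° = +1.062 V) and Mg²⁺/Mg is oxidized (anode).
E°cell = +1.062 − (−2.372) = +3.434 V, with n = 2 electrons transferred.
Balancing gives Br2(l) + Mg(s) → 2 Br⁻(aq) + Mg²⁺(aq); hence Q = [Br⁻(aq)]^2·[Mg²⁺(aq)] = 2.51×10^−8 (log Q = −7.600).
By the Nernst equation, E = +3.434 − (0.0661/2)·(−7.600) = +3.685 V.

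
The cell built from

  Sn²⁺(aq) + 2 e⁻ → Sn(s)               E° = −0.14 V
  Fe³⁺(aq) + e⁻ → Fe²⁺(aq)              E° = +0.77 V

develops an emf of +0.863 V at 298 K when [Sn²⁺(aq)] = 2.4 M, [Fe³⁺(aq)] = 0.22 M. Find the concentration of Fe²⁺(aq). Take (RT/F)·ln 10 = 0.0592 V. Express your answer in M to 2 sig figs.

Fe³⁺/Fe²⁺ is the cathode (higher E°); E°cell = +0.77 − (−0.14) = +0.91 V with n = 2.
Since E = E° − (0.0592/n)·log Q, log Q = n(E° − E)/0.0592 = 1.588.
Balancing electrons gives 2 Fe³⁺(aq) + Sn(s) → 2 Fe²⁺(aq) + Sn²⁺(aq); thus Q = ([Fe²⁺(aq)]^2·[Sn²⁺(aq)]) / [Fe³⁺(aq)]^2.
Solving for the unknown gives log [Fe²⁺(aq)] = −0.054, so [Fe²⁺(aq)] ≈ 0.88 M.

0.88 M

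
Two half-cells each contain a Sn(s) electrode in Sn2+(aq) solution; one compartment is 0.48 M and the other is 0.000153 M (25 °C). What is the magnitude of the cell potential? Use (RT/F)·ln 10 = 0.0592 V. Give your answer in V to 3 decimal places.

0.103 V

For a concentration cell E°cell = 0, since both electrodes use the same couple.
The compartment with the higher Sn2+(aq) concentration (0.48 M) acts as the cathode; ions are reduced there and produced at the dilute (0.000153 M) anode.
With n = 2, Ecell = −(0.0592/2)·log([dilute]/[conc]) = −(0.0592/2)·log(0.000153/0.48) = +0.103 V.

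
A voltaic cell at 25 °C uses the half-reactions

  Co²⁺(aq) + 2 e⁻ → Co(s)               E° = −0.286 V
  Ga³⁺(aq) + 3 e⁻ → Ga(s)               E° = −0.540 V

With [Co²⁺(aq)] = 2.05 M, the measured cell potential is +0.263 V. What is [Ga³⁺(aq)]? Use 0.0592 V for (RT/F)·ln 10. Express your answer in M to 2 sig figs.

With Co²⁺/Co at the cathode and Ga³⁺/Ga at the anode, E°cell = −0.286 − (−0.540) = +0.254 V (n = 6).
From the Nernst equation, log Q = n(E° − E)/0.0592 = 6·(+0.254 − (+0.263))/0.0592 = −0.912.
For 3 Co²⁺(aq) + 2 Ga(s) → 3 Co(s) + 2 Ga³⁺(aq), the reaction quotient is Q = [Ga³⁺(aq)]^2 / [Co²⁺(aq)]^3.
Substituting the known concentrations and solving, log [Ga³⁺(aq)] = 0.012 and [Ga³⁺(aq)] = 1.0 M.

1.0 M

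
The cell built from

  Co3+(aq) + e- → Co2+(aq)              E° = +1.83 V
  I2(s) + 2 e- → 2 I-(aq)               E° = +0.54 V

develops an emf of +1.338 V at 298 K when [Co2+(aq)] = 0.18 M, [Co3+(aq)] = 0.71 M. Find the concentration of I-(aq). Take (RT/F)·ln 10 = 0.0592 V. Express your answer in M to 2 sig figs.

Co³⁺/Co²⁺ is the cathode (higher E°); E°cell = +1.83 − (+0.54) = +1.29 V with n = 2.
Rearranging E = E° − (0.0592/n)·log Q gives log Q = 2(+1.29 − (+1.338))/0.0592 = −1.622.
The balanced reaction is 2 Co3+(aq) + 2 I-(aq) → 2 Co2+(aq) + I2(s), so Q = [Co2+(aq)]^2 / ([Co3+(aq)]^2·[I-(aq)]^2).
Substituting the known concentrations and solving, log [I-(aq)] = 0.215 and [I-(aq)] = 1.6 M.

1.6 M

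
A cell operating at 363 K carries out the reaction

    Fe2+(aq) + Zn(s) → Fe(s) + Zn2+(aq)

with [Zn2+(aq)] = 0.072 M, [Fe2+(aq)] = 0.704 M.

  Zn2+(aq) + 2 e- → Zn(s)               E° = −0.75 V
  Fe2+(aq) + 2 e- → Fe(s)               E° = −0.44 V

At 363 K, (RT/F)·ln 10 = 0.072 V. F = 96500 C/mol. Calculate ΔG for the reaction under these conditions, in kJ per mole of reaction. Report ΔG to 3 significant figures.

With Fe²⁺/Fe reduced at the cathode, E°cell = −0.44 − (−0.75) = +0.31 V and n = 2.
Q = [Zn2+(aq)] / [Fe2+(aq)] = 0.102, so log Q = −0.990 and E = +0.31 − (0.072/2)(−0.990) = +0.3456 V.
ΔG = −nFE = −(2)(96500)(+0.3456) J/mol = −66.7 kJ/mol.

−66.7 kJ/mol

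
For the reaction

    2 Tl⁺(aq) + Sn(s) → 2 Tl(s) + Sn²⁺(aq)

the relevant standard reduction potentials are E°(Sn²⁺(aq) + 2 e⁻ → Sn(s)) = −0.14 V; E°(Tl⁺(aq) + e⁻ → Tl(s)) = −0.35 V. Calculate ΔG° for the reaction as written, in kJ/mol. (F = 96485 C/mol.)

In the reaction as written Tl⁺(aq) is reduced, so the Tl⁺/Tl couple is the cathode and Sn²⁺/Sn is the anode.
E°cell = −0.35 − (−0.14) = −0.21 V; balancing electrons gives n = 2.
ΔG° = −nFE°cell = −(2)(96485)(−0.21) J/mol = +40.5 kJ/mol.

+40.5 kJ/mol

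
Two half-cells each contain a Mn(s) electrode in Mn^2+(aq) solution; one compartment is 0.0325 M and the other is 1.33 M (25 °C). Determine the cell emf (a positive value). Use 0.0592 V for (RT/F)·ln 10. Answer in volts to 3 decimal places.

0.048 V

For a concentration cell E°cell = 0, since both electrodes use the same couple.
The compartment with the higher Mn^2+(aq) concentration (1.33 M) acts as the cathode; ions are reduced there and produced at the dilute (0.0325 M) anode.
With n = 2, Ecell = −(0.0592/2)·log([dilute]/[conc]) = −(0.0592/2)·log(0.0325/1.33) = +0.048 V.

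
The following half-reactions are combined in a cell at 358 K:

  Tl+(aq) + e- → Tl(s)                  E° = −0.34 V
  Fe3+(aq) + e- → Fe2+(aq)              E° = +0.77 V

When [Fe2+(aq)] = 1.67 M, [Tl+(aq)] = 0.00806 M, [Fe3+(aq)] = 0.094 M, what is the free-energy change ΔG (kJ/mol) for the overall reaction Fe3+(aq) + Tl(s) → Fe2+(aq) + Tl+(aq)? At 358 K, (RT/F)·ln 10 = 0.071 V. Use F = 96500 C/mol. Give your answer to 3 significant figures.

−113 kJ/mol

E°cell = +0.77 − (−0.34) = +1.11 V; the balanced reaction transfers n = 1 electron.
The reaction quotient is ([Fe2+(aq)]·[Tl+(aq)]) / [Fe3+(aq)] = 0.143; by Nernst, E = +1.11 − (0.071/1)(−0.844) = +1.1699 V.
Then ΔG = −nFE = −1 × 96500 × +1.1699 J/mol = −113 kJ/mol.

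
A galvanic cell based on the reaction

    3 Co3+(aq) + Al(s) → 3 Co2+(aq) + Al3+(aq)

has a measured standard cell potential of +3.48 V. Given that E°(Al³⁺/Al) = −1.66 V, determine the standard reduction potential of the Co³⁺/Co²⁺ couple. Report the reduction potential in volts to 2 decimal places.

In the reaction as written the Co³⁺/Co²⁺ couple is reduced (cathode) and Al³⁺/Al is oxidized (anode), so E°cell = E°(Co³⁺/Co²⁺) − E°(Al³⁺/Al).
E°(Co³⁺/Co²⁺) = E°cell + E°(anode) = +3.48 + (−1.66) = +1.82 V.

+1.82 V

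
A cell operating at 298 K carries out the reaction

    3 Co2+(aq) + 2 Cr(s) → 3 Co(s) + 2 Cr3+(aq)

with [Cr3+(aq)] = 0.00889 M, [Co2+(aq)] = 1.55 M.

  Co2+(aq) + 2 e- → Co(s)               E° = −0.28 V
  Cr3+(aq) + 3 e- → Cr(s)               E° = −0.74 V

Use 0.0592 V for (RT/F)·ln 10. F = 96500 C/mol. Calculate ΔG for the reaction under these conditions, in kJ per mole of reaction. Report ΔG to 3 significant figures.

−293 kJ/mol

The standard cell potential is −0.28 − (−0.74) = +0.46 V, with n = 6 electrons in the balanced equation.
Here Q = [Cr3+(aq)]^2 / [Co2+(aq)]^3 = 2.12×10^−5 (log Q = −4.673), giving E = +0.46 − (0.0592/6)·(−4.673) = +0.5061 V.
Then ΔG = −nFE = −6 × 96500 × +0.5061 J/mol = −293 kJ/mol.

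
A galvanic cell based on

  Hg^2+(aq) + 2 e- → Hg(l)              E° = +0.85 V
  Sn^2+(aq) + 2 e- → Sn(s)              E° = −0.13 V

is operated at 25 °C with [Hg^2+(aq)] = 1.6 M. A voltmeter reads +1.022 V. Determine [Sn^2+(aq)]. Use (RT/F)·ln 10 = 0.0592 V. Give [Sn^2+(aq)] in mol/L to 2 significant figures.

With Hg²⁺/Hg at the cathode and Sn²⁺/Sn at the anode, E°cell = +0.85 − (−0.13) = +0.98 V (n = 2).
Rearranging E = E° − (0.0592/n)·log Q gives log Q = 2(+0.98 − (+1.022))/0.0592 = −1.419.
The balanced reaction is Hg^2+(aq) + Sn(s) → Hg(l) + Sn^2+(aq), so Q = [Sn^2+(aq)] / [Hg^2+(aq)].
Substituting the known concentrations and solving, log [Sn^2+(aq)] = −1.215 and [Sn^2+(aq)] = 0.061 M.

0.061 M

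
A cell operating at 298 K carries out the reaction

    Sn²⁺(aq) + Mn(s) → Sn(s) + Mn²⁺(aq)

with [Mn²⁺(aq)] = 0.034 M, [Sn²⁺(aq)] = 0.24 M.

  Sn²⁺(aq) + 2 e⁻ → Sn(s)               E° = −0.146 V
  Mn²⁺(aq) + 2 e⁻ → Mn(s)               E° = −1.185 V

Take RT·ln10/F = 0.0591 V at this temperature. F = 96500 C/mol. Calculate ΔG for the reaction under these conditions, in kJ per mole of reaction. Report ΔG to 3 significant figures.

The standard cell potential is −0.146 − (−1.185) = +1.039 V, with n = 2 electrons in the balanced equation.
Q = [Mn²⁺(aq)] / [Sn²⁺(aq)] = 0.142, so log Q = −0.849 and E = +1.039 − (0.0591/2)(−0.849) = +1.0641 V.
Finally ΔG = −nFE = −(2)(96500 C/mol)(+1.0641 V) = −205 kJ/mol.

−205 kJ/mol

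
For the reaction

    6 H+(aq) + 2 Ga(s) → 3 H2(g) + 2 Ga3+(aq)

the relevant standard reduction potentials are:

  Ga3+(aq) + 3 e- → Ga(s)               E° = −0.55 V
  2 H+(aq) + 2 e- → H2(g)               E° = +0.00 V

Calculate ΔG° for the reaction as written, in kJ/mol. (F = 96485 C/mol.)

−318 kJ/mol

In the reaction as written H+(aq) is reduced, so the 2H⁺/H₂ couple is the cathode and Ga³⁺/Ga is the anode.
E°cell = +0.00 − (−0.55) = +0.55 V; balancing electrons gives n = 6.
ΔG° = −nFE°cell = −(6)(96485)(+0.55) J/mol = −318 kJ/mol.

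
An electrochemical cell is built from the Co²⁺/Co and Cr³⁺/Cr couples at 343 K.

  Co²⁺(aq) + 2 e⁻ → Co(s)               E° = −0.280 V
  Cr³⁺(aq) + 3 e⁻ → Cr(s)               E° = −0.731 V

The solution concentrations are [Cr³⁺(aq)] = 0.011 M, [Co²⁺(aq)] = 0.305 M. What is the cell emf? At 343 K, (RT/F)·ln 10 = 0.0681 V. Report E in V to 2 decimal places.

+0.48 V

The Co²⁺/Co couple has the more positive E°, so it is the cathode; Cr³⁺/Cr is the anode.
E°cell = −0.280 − (−0.731) = +0.451 V, with n = 6 electrons transferred.
The balanced reaction is 3 Co²⁺(aq) + 2 Cr(s) → 3 Co(s) + 2 Cr³⁺(aq), so Q = [Cr³⁺(aq)]^2 / [Co²⁺(aq)]^3 = 0.00426 and log Q = −2.370.
By the Nernst equation, E = +0.451 − (0.0681/6)·(−2.370) = +0.48 V.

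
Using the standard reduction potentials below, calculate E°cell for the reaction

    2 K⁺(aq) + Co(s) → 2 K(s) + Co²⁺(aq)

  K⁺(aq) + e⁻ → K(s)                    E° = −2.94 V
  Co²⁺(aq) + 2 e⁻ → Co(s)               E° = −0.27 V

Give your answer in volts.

K⁺(aq) gains electrons, so the K⁺/K couple is the cathode; the Co²⁺/Co couple is the anode.
E°cell = E°(cathode) − E°(anode) = −2.94 − (−0.27) = −2.67 V.

−2.67 V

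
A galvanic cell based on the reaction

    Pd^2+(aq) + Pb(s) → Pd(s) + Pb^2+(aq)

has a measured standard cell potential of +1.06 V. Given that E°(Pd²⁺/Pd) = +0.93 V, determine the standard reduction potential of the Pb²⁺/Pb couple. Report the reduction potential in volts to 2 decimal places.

In the reaction as written the Pd²⁺/Pd couple is reduced (cathode) and Pb²⁺/Pb is oxidized (anode), so E°cell = E°(Pd²⁺/Pd) − E°(Pb²⁺/Pb).
E°(Pb²⁺/Pb) = E°(cathode) − E°cell = +0.93 − (+1.06) = −0.13 V.

−0.13 V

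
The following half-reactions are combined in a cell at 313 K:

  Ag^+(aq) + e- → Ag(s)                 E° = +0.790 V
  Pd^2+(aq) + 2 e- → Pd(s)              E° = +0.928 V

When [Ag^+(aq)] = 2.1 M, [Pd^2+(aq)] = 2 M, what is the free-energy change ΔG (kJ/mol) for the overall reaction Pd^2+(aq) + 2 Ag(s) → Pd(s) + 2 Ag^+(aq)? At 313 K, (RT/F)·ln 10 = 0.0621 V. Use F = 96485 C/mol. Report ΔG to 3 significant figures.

With Pd²⁺/Pd reduced at the cathode, E°cell = +0.928 − (+0.790) = +0.138 V and n = 2.
The reaction quotient is [Ag^+(aq)]^2 / [Pd^2+(aq)] = 2.21; by Nernst, E = +0.138 − (0.0621/2)(0.343) = +0.1273 V.
Then ΔG = −nFE = −2 × 96485 × +0.1273 J/mol = −24.6 kJ/mol.

−24.6 kJ/mol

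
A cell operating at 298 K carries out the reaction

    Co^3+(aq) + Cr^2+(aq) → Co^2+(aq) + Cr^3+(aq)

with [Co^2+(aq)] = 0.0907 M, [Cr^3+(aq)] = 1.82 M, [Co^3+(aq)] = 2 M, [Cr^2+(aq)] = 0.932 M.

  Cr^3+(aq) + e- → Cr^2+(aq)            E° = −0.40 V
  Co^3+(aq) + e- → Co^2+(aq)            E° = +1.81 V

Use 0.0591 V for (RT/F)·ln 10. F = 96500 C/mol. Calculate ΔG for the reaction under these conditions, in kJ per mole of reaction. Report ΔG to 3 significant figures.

−219 kJ/mol

The standard cell potential is +1.81 − (−0.40) = +2.21 V, with n = 1 electron in the balanced equation.
The reaction quotient is ([Co^2+(aq)]·[Cr^3+(aq)]) / ([Co^3+(aq)]·[Cr^2+(aq)]) = 0.0886; by Nernst, E = +2.21 − (0.0591/1)(−1.053) = +2.2722 V.
Finally ΔG = −nFE = −(1)(96500 C/mol)(+2.2722 V) = −219 kJ/mol.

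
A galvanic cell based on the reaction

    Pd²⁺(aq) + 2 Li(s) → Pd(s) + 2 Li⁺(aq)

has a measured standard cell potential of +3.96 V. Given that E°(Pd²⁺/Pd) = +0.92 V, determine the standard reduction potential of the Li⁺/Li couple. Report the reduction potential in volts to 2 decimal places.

−3.04 V

In the reaction as written the Pd²⁺/Pd couple is reduced (cathode) and Li⁺/Li is oxidized (anode), so E°cell = E°(Pd²⁺/Pd) − E°(Li⁺/Li).
E°(Li⁺/Li) = E°(cathode) − E°cell = +0.92 − (+3.96) = −3.04 V.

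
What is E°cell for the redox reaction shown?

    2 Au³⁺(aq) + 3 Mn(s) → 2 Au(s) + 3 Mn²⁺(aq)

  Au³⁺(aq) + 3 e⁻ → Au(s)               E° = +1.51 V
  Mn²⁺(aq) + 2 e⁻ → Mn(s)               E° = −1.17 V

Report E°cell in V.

In the reaction as written, Au³⁺(aq) is reduced (cathode) and Mn²⁺(aq) is produced by oxidation at the anode.
E°cell = E°(cathode) − E°(anode) = +1.51 − (−1.17) = +2.68 V.

+2.68 V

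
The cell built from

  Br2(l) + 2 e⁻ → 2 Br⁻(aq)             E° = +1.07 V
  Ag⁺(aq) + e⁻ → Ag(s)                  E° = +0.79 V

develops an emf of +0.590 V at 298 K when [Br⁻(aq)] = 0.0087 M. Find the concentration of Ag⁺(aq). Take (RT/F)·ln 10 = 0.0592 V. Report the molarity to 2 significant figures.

Br₂/Br⁻ is the cathode (higher E°); E°cell = +1.07 − (+0.79) = +0.28 V with n = 2.
Rearranging E = E° − (0.0592/n)·log Q gives log Q = 2(+0.28 − (+0.590))/0.0592 = −10.473.
The balanced reaction is Br2(l) + 2 Ag(s) → 2 Br⁻(aq) + 2 Ag⁺(aq), so Q = [Br⁻(aq)]^2·[Ag⁺(aq)]^2.
Substituting the known concentrations and solving, log [Ag⁺(aq)] = −3.176 and [Ag⁺(aq)] = 0.00067 M.

0.00067 M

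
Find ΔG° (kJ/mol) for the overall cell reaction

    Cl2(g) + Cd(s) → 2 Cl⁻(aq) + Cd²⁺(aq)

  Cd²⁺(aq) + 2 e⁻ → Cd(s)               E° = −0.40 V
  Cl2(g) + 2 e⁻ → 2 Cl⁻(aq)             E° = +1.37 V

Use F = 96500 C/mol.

−342 kJ/mol

In the reaction as written Cl2(g) is reduced, so the Cl₂/Cl⁻ couple is the cathode and Cd²⁺/Cd is the anode.
E°cell = +1.37 − (−0.40) = +1.77 V; balancing electrons gives n = 2.
ΔG° = −nFE°cell = −(2)(96500)(+1.77) J/mol = −342 kJ/mol.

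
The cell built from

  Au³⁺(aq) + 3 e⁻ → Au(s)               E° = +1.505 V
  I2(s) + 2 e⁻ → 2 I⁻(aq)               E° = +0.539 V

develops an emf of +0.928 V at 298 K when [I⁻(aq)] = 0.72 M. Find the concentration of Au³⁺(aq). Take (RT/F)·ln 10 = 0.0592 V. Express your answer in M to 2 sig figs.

0.032 M

With Au³⁺/Au at the cathode and I₂/I⁻ at the anode, E°cell = +1.505 − (+0.539) = +0.966 V (n = 6).
From the Nernst equation, log Q = n(E° − E)/0.0592 = 6·(+0.966 − (+0.928))/0.0592 = 3.851.
Balancing electrons gives 2 Au³⁺(aq) + 6 I⁻(aq) → 2 Au(s) + 3 I2(s); thus Q = 1 / ([Au³⁺(aq)]^2·[I⁻(aq)]^6).
Isolating [Au³⁺(aq)] in Q = 10^{3.851} yields log [Au³⁺(aq)] = −1.497, i.e. 0.032 M.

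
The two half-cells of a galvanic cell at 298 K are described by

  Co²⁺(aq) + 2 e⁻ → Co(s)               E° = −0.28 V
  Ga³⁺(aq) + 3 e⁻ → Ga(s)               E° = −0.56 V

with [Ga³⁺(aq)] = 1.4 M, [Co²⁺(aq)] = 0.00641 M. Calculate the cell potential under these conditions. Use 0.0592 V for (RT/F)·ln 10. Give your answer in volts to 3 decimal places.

+0.212 V

The Co²⁺/Co couple has the more positive E°, so it is the cathode; Ga³⁺/Ga is the anode.
The standard potential is −0.28 − (−0.56) = +0.28 V and the balanced reaction transfers n = 6 electrons.
Balancing gives 3 Co²⁺(aq) + 2 Ga(s) → 3 Co(s) + 2 Ga³⁺(aq); hence Q = [Ga³⁺(aq)]^2 / [Co²⁺(aq)]^3 = 7.44×10^6 (log Q = 6.872).
Applying E = E° − (RT ln10/nF)·log Q gives +0.28 − (0.0592/6)(6.872) = +0.212 V.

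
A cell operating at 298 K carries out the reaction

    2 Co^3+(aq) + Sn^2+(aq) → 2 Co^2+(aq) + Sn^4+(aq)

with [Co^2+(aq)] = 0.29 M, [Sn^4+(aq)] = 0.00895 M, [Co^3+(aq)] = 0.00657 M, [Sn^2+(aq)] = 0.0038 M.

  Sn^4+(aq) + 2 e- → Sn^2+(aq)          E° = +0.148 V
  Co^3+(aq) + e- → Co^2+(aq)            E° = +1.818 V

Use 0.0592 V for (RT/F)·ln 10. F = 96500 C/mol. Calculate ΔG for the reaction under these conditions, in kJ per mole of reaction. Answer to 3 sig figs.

The standard cell potential is +1.818 − (+0.148) = +1.670 V, with n = 2 electrons in the balanced equation.
The reaction quotient is ([Co^2+(aq)]^2·[Sn^4+(aq)]) / ([Co^3+(aq)]^2·[Sn^2+(aq)]) = 4.59×10^3; by Nernst, E = +1.670 − (0.0592/2)(3.662) = +1.5616 V.
ΔG = −nFE = −(2)(96500)(+1.5616) J/mol = −301 kJ/mol.

−301 kJ/mol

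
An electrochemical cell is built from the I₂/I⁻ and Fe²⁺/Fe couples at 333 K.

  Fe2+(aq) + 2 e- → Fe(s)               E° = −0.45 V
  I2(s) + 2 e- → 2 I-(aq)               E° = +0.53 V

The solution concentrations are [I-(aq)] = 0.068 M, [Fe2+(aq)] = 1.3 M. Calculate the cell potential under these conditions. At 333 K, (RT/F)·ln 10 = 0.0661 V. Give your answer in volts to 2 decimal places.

Since E°(I₂/I⁻) > E°(Fe²⁺/Fe), I₂/I⁻ serves as the cathode.
The standard potential is +0.53 − (−0.45) = +0.98 V and the balanced reaction transfers n = 2 electrons.
The balanced reaction is I2(s) + Fe(s) → 2 I-(aq) + Fe2+(aq), so Q = [I-(aq)]^2·[Fe2+(aq)] = 0.00601 and log Q = −2.221.
Applying E = E° − (RT ln10/nF)·log Q gives +0.98 − (0.0661/2)(−2.221) = +1.05 V.

+1.05 V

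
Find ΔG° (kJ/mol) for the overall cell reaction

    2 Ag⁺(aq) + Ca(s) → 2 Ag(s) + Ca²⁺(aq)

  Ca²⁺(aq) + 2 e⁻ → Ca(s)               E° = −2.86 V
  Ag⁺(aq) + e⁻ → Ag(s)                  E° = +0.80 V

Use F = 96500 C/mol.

−706 kJ/mol

In the reaction as written Ag⁺(aq) is reduced, so the Ag⁺/Ag couple is the cathode and Ca²⁺/Ca is the anode.
E°cell = +0.80 − (−2.86) = +3.66 V; balancing electrons gives n = 2.
ΔG° = −nFE°cell = −(2)(96500)(+3.66) J/mol = −706 kJ/mol.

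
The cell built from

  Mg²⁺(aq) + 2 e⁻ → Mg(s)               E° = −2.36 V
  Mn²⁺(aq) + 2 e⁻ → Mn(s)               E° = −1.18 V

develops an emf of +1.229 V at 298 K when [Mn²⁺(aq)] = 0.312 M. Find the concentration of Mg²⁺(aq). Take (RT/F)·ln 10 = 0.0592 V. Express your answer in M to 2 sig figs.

With Mn²⁺/Mn at the cathode and Mg²⁺/Mg at the anode, E°cell = −1.18 − (−2.36) = +1.18 V (n = 2).
From the Nernst equation, log Q = n(E° − E)/0.0592 = 2·(+1.18 − (+1.229))/0.0592 = −1.655.
For Mn²⁺(aq) + Mg(s) → Mn(s) + Mg²⁺(aq), the reaction quotient is Q = [Mg²⁺(aq)] / [Mn²⁺(aq)].
Isolating [Mg²⁺(aq)] in Q = 10^{−1.655} yields log [Mg²⁺(aq)] = −2.161, i.e. 0.0069 M.

0.0069 M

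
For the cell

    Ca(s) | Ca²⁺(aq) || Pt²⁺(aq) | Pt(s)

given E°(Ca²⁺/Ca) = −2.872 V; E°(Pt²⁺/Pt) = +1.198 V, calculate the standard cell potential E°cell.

+4.070 V

By convention the left-hand electrode in cell notation is the anode (oxidation) and the right-hand electrode is the cathode (reduction).
E°cell = E°(right) − E°(left) = +1.198 − (−2.872) = +4.070 V.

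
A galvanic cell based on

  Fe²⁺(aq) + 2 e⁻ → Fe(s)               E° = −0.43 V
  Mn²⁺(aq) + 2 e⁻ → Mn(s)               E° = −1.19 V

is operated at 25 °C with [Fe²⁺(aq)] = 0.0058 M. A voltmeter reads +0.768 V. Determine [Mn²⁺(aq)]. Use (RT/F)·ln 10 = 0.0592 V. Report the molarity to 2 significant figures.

0.0031 M

The Fe²⁺/Fe couple has the larger reduction potential, so it is the cathode: E°cell = −0.43 − (−1.19) = +0.76 V and n = 2.
Since E = E° − (0.0592/n)·log Q, log Q = n(E° − E)/0.0592 = −0.270.
The balanced reaction is Fe²⁺(aq) + Mn(s) → Fe(s) + Mn²⁺(aq), so Q = [Mn²⁺(aq)] / [Fe²⁺(aq)].
Substituting the known concentrations and solving, log [Mn²⁺(aq)] = −2.507 and [Mn²⁺(aq)] = 0.0031 M.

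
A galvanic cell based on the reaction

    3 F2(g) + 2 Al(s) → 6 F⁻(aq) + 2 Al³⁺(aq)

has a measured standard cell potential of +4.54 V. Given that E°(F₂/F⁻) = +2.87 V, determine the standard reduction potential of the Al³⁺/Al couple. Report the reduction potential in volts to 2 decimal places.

In the reaction as written the F₂/F⁻ couple is reduced (cathode) and Al³⁺/Al is oxidized (anode), so E°cell = E°(F₂/F⁻) − E°(Al³⁺/Al).
E°(Al³⁺/Al) = E°(cathode) − E°cell = +2.87 − (+4.54) = −1.67 V.

−1.67 V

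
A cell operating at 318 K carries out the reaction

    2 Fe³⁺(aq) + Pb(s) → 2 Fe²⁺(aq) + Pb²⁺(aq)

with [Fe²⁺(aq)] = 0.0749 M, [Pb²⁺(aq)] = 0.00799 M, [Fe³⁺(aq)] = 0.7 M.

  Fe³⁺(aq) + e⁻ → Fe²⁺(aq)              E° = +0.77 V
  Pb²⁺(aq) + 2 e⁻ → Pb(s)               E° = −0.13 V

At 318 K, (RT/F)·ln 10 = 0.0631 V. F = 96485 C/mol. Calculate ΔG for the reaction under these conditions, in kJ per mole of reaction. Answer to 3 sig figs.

−198 kJ/mol

The standard cell potential is +0.77 − (−0.13) = +0.90 V, with n = 2 electrons in the balanced equation.
Here Q = ([Fe²⁺(aq)]^2·[Pb²⁺(aq)]) / [Fe³⁺(aq)]^2 = 9.15×10^−5 (log Q = −4.039), giving E = +0.90 − (0.0631/2)·(−4.039) = +1.0274 V.
ΔG = −nFE = −(2)(96485)(+1.0274) J/mol = −198 kJ/mol.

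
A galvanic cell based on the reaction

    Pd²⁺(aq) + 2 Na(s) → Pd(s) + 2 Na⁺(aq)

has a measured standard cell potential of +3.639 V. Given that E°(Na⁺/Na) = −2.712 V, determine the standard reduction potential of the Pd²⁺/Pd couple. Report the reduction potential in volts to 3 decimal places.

In the reaction as written the Pd²⁺/Pd couple is reduced (cathode) and Na⁺/Na is oxidized (anode), so E°cell = E°(Pd²⁺/Pd) − E°(Na⁺/Na).
E°(Pd²⁺/Pd) = E°cell + E°(anode) = +3.639 + (−2.712) = +0.927 V.

+0.927 V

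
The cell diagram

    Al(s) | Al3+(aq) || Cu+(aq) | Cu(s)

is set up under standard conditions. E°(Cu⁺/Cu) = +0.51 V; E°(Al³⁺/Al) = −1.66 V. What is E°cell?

By convention the left-hand electrode in cell notation is the anode (oxidation) and the right-hand electrode is the cathode (reduction).
E°cell = E°(right) − E°(left) = +0.51 − (−1.66) = +2.17 V.

+2.17 V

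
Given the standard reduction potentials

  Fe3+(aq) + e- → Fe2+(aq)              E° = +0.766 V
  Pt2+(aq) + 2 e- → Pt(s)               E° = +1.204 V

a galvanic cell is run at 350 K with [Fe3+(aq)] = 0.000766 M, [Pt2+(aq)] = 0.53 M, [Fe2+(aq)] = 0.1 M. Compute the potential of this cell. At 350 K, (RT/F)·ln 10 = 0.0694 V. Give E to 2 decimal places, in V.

The Pt²⁺/Pt couple has the more positive E°, so it is the cathode; Fe³⁺/Fe²⁺ is the anode.
The standard potential is +1.204 − (+0.766) = +0.438 V and the balanced reaction transfers n = 2 electrons.
For the overall reaction Pt2+(aq) + 2 Fe2+(aq) → Pt(s) + 2 Fe3+(aq), Q = [Fe3+(aq)]^2 / ([Pt2+(aq)]·[Fe2+(aq)]^2) = 0.000111, giving log Q = −3.956.
By the Nernst equation, E = +0.438 − (0.0694/2)·(−3.956) = +0.58 V.

+0.58 V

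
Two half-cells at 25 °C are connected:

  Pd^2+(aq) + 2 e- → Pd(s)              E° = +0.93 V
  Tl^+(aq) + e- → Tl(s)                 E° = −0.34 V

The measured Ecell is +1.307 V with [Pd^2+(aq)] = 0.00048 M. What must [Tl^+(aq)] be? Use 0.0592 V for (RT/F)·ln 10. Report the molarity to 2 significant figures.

0.0052 M

With Pd²⁺/Pd at the cathode and Tl⁺/Tl at the anode, E°cell = +0.93 − (−0.34) = +1.27 V (n = 2).
Since E = E° − (0.0592/n)·log Q, log Q = n(E° − E)/0.0592 = −1.250.
Balancing electrons gives Pd^2+(aq) + 2 Tl(s) → Pd(s) + 2 Tl^+(aq); thus Q = [Tl^+(aq)]^2 / [Pd^2+(aq)].
Substituting the known concentrations and solving, log [Tl^+(aq)] = −2.284 and [Tl^+(aq)] = 0.0052 M.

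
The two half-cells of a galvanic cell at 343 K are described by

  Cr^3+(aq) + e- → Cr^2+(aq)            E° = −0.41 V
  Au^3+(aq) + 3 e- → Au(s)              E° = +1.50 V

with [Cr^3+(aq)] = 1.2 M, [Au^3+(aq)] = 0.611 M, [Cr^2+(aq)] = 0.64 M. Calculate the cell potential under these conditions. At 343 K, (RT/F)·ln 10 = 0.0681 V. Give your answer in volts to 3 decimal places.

Au³⁺/Au is reduced (cathode, E° = +1.50 V) and Cr³⁺/Cr²⁺ is oxidized (anode).
The standard potential is +1.50 − (−0.41) = +1.91 V and the balanced reaction transfers n = 3 electrons.
Balancing gives Au^3+(aq) + 3 Cr^2+(aq) → Au(s) + 3 Cr^3+(aq); hence Q = [Cr^3+(aq)]^3 / ([Au^3+(aq)]·[Cr^2+(aq)]^3) = 10.8 (log Q = 1.033).
E = E° − (0.0681/n)·log Q = +1.91 − (0.0681/3)(1.033) = +1.887 V.

+1.887 V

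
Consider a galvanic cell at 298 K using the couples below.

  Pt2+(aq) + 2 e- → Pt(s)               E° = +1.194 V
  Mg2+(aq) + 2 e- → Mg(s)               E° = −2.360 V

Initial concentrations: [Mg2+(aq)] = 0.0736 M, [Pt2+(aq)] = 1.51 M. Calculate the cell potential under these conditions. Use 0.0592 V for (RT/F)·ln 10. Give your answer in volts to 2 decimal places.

+3.59 V

Since E°(Pt²⁺/Pt) > E°(Mg²⁺/Mg), Pt²⁺/Pt serves as the cathode.
The standard potential is +1.194 − (−2.360) = +3.554 V and the balanced reaction transfers n = 2 electrons.
For the overall reaction Pt2+(aq) + Mg(s) → Pt(s) + Mg2+(aq), Q = [Mg2+(aq)] / [Pt2+(aq)] = 0.0487, giving log Q = −1.312.
E = E° − (0.0592/n)·log Q = +3.554 − (0.0592/2)(−1.312) = +3.59 V.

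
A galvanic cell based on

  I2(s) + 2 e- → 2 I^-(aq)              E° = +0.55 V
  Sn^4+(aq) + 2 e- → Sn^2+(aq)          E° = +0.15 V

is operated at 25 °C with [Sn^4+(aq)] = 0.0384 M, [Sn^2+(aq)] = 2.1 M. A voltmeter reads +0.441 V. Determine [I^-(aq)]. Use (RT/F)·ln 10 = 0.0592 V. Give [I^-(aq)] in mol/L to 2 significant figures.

With I₂/I⁻ at the cathode and Sn⁴⁺/Sn²⁺ at the anode, E°cell = +0.55 − (+0.15) = +0.40 V (n = 2).
Rearranging E = E° − (0.0592/n)·log Q gives log Q = 2(+0.40 − (+0.441))/0.0592 = −1.385.
For I2(s) + Sn^2+(aq) → 2 I^-(aq) + Sn^4+(aq), the reaction quotient is Q = ([I^-(aq)]^2·[Sn^4+(aq)]) / [Sn^2+(aq)].
Isolating [I^-(aq)] in Q = 10^{−1.385} yields log [I^-(aq)] = 0.176, i.e. 1.5 M.

1.5 M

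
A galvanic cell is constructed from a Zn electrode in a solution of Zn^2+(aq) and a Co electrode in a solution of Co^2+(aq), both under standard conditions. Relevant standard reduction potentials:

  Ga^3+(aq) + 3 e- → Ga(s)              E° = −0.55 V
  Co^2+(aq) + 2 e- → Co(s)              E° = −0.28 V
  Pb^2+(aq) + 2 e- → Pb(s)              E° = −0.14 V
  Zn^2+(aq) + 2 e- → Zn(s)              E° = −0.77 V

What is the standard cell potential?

The Co²⁺/Co couple has the higher E°, so Co ion is reduced (cathode) and Zn is oxidized (anode).
E°cell = E°(cathode) − E°(anode) = −0.28 − (−0.77) = +0.49 V.

+0.49 V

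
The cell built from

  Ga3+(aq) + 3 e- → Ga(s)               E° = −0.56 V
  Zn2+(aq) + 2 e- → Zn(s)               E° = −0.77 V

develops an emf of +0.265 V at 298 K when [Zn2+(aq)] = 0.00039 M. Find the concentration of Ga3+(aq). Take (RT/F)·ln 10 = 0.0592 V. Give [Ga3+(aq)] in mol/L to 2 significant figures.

With Ga³⁺/Ga at the cathode and Zn²⁺/Zn at the anode, E°cell = −0.56 − (−0.77) = +0.21 V (n = 6).
Rearranging E = E° − (0.0592/n)·log Q gives log Q = 6(+0.21 − (+0.265))/0.0592 = −5.574.
Balancing electrons gives 2 Ga3+(aq) + 3 Zn(s) → 2 Ga(s) + 3 Zn2+(aq); thus Q = [Zn2+(aq)]^3 / [Ga3+(aq)]^2.
Isolating [Ga3+(aq)] in Q = 10^{−5.574} yields log [Ga3+(aq)] = −2.326, i.e. 0.0047 M.

0.0047 M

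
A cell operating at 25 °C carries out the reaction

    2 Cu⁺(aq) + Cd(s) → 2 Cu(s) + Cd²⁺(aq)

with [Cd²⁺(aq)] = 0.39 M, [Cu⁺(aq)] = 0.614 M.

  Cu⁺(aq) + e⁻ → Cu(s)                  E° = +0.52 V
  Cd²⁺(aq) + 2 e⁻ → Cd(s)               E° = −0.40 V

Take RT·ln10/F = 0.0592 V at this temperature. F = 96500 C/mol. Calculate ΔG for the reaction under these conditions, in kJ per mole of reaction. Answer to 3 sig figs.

E°cell = +0.52 − (−0.40) = +0.92 V; the balanced reaction transfers n = 2 electrons.
Q = [Cd²⁺(aq)] / [Cu⁺(aq)]^2 = 1.03, so log Q = 0.015 and E = +0.92 − (0.0592/2)(0.015) = +0.9196 V.
Finally ΔG = −nFE = −(2)(96500 C/mol)(+0.9196 V) = −177 kJ/mol.

−177 kJ/mol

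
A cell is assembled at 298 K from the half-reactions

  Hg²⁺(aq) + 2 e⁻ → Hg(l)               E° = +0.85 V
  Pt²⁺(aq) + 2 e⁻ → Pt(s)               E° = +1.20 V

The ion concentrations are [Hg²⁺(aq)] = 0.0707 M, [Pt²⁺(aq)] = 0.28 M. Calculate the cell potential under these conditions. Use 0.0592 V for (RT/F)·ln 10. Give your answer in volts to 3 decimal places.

Since E°(Pt²⁺/Pt) > E°(Hg²⁺/Hg), Pt²⁺/Pt serves as the cathode.
E°cell = +1.20 − (+0.85) = +0.35 V, with n = 2 electrons transferred.
For the overall reaction Pt²⁺(aq) + Hg(l) → Pt(s) + Hg²⁺(aq), Q = [Hg²⁺(aq)] / [Pt²⁺(aq)] = 0.252, giving log Q = −0.598.
E = E° − (0.0592/n)·log Q = +0.35 − (0.0592/2)(−0.598) = +0.368 V.

+0.368 V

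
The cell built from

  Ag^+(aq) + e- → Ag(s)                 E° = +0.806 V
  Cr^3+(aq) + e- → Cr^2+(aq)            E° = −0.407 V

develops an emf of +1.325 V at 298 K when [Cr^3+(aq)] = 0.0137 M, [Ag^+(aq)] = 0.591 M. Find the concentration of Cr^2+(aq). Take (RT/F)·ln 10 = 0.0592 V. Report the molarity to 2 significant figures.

Ag⁺/Ag is the cathode (higher E°); E°cell = +0.806 − (−0.407) = +1.213 V with n = 1.
Rearranging E = E° − (0.0592/n)·log Q gives log Q = 1(+1.213 − (+1.325))/0.0592 = −1.892.
Balancing electrons gives Ag^+(aq) + Cr^2+(aq) → Ag(s) + Cr^3+(aq); thus Q = [Cr^3+(aq)] / ([Ag^+(aq)]·[Cr^2+(aq)]).
Isolating [Cr^2+(aq)] in Q = 10^{−1.892} yields log [Cr^2+(aq)] = 0.257, i.e. 1.8 M.

1.8 M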